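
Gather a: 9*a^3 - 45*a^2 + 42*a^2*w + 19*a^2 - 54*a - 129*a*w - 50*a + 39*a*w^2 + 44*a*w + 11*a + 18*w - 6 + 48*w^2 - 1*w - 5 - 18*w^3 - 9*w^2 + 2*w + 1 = 9*a^3 + a^2*(42*w - 26) + a*(39*w^2 - 85*w - 93) - 18*w^3 + 39*w^2 + 19*w - 10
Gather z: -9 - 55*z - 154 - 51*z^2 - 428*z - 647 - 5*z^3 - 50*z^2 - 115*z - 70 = -5*z^3 - 101*z^2 - 598*z - 880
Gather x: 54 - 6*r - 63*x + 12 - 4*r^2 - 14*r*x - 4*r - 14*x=-4*r^2 - 10*r + x*(-14*r - 77) + 66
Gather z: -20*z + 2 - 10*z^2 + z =-10*z^2 - 19*z + 2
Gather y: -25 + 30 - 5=0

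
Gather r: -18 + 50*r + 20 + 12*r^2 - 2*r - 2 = 12*r^2 + 48*r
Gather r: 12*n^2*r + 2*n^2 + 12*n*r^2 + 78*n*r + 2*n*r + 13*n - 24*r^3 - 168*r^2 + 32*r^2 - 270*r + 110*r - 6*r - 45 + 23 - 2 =2*n^2 + 13*n - 24*r^3 + r^2*(12*n - 136) + r*(12*n^2 + 80*n - 166) - 24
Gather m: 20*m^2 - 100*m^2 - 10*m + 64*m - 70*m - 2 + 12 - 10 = -80*m^2 - 16*m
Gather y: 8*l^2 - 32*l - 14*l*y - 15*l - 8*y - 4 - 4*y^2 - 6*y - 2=8*l^2 - 47*l - 4*y^2 + y*(-14*l - 14) - 6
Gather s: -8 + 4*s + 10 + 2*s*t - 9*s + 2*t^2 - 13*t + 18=s*(2*t - 5) + 2*t^2 - 13*t + 20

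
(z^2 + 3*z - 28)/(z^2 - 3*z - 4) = (z + 7)/(z + 1)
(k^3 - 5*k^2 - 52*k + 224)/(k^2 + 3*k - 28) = k - 8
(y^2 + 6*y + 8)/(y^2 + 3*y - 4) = (y + 2)/(y - 1)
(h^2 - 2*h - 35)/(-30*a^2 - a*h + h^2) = (-h^2 + 2*h + 35)/(30*a^2 + a*h - h^2)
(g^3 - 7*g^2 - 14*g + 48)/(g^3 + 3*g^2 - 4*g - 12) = (g - 8)/(g + 2)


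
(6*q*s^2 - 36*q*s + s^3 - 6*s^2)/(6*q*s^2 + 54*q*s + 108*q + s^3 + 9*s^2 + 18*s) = s*(s - 6)/(s^2 + 9*s + 18)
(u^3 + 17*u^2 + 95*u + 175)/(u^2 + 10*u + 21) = (u^2 + 10*u + 25)/(u + 3)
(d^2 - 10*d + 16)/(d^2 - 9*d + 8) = (d - 2)/(d - 1)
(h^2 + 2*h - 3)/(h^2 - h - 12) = (h - 1)/(h - 4)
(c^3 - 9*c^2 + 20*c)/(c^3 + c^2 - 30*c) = (c - 4)/(c + 6)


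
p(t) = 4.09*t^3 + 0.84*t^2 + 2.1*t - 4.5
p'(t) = 12.27*t^2 + 1.68*t + 2.1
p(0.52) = -2.61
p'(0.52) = 6.29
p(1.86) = 28.63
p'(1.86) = 47.67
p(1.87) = 29.11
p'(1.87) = 48.15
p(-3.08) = -122.50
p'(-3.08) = 113.32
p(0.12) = -4.23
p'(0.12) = 2.48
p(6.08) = 958.57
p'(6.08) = 465.89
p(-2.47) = -66.20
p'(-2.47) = 72.81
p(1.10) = 4.27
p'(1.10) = 18.79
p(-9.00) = -2936.97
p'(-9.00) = 980.85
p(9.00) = 3064.05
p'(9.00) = 1011.09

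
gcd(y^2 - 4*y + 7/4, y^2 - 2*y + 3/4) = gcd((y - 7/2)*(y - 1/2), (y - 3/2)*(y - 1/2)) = y - 1/2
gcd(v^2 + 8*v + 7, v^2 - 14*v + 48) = 1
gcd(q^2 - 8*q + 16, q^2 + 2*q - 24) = q - 4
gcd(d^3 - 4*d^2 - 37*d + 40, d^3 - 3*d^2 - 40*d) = d^2 - 3*d - 40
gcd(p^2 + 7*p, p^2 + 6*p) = p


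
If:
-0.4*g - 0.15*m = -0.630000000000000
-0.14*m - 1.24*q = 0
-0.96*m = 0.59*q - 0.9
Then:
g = 1.20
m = 1.01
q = -0.11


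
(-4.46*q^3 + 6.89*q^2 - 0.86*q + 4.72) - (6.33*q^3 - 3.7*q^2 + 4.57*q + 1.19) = -10.79*q^3 + 10.59*q^2 - 5.43*q + 3.53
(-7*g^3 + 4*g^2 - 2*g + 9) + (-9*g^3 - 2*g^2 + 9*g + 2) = -16*g^3 + 2*g^2 + 7*g + 11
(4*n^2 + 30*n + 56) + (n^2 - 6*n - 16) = 5*n^2 + 24*n + 40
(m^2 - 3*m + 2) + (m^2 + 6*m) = 2*m^2 + 3*m + 2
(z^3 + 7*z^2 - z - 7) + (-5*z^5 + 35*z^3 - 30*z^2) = -5*z^5 + 36*z^3 - 23*z^2 - z - 7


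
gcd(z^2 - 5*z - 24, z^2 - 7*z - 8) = z - 8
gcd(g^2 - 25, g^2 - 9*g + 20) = g - 5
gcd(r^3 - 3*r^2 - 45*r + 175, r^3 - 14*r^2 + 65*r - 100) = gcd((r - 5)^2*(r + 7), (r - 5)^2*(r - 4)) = r^2 - 10*r + 25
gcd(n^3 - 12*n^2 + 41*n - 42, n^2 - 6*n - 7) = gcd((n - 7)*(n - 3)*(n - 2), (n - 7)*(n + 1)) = n - 7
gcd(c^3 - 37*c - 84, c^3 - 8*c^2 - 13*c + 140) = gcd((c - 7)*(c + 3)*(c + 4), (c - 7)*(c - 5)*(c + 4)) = c^2 - 3*c - 28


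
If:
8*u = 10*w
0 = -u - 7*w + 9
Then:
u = 15/11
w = 12/11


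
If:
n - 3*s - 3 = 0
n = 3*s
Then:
No Solution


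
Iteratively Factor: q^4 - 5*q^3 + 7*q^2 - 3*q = (q - 3)*(q^3 - 2*q^2 + q) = (q - 3)*(q - 1)*(q^2 - q) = q*(q - 3)*(q - 1)*(q - 1)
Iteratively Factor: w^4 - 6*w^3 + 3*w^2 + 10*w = (w)*(w^3 - 6*w^2 + 3*w + 10) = w*(w - 2)*(w^2 - 4*w - 5) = w*(w - 5)*(w - 2)*(w + 1)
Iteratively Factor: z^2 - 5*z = (z - 5)*(z)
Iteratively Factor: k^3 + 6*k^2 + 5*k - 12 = (k - 1)*(k^2 + 7*k + 12) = (k - 1)*(k + 4)*(k + 3)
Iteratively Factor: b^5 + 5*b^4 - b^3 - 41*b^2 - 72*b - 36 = (b + 2)*(b^4 + 3*b^3 - 7*b^2 - 27*b - 18) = (b - 3)*(b + 2)*(b^3 + 6*b^2 + 11*b + 6) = (b - 3)*(b + 2)^2*(b^2 + 4*b + 3) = (b - 3)*(b + 1)*(b + 2)^2*(b + 3)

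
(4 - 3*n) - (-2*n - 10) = 14 - n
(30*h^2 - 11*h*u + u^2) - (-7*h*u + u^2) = 30*h^2 - 4*h*u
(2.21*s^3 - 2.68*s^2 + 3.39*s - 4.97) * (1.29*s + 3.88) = 2.8509*s^4 + 5.1176*s^3 - 6.0253*s^2 + 6.7419*s - 19.2836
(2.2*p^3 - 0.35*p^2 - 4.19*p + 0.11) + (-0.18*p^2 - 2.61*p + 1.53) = 2.2*p^3 - 0.53*p^2 - 6.8*p + 1.64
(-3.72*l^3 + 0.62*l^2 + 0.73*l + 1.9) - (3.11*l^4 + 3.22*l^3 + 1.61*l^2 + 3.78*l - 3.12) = -3.11*l^4 - 6.94*l^3 - 0.99*l^2 - 3.05*l + 5.02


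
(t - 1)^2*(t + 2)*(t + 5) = t^4 + 5*t^3 - 3*t^2 - 13*t + 10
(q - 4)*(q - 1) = q^2 - 5*q + 4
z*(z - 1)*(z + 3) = z^3 + 2*z^2 - 3*z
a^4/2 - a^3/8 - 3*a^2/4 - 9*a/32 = a*(a/2 + 1/4)*(a - 3/2)*(a + 3/4)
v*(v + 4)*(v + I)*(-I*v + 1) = -I*v^4 + 2*v^3 - 4*I*v^3 + 8*v^2 + I*v^2 + 4*I*v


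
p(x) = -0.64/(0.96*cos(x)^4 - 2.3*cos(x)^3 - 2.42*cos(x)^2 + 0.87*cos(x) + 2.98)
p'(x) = -0.64*(3.84*sin(x)*cos(x)^3 - 6.9*sin(x)*cos(x)^2 - 4.84*sin(x)*cos(x) + 0.87*sin(x))/(0.96*cos(x)^4 - 2.3*cos(x)^3 - 2.42*cos(x)^2 + 0.87*cos(x) + 2.98)^2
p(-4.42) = -0.25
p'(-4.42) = -0.15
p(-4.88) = -0.21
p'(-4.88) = 0.01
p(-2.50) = -0.28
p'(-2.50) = -0.12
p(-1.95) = -0.26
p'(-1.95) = 0.15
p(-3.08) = -0.22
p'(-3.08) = -0.02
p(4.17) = -0.28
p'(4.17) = 0.11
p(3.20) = -0.22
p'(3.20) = -0.02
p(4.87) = -0.21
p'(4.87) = -0.00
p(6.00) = -1.76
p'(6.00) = -9.08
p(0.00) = -7.11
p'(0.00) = 0.00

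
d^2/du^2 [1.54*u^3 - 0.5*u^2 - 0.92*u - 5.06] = 9.24*u - 1.0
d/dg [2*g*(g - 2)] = 4*g - 4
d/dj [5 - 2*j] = -2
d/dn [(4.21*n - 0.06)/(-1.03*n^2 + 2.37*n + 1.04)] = (4.3363*n^2 - 0.1236*n + 4.5206)/(1.0609*n^4 - 4.8822*n^3 + 3.4745*n^2 + 4.9296*n + 1.0816)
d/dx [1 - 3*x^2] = -6*x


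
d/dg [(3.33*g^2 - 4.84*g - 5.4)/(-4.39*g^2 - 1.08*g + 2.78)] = (-24.844*g^2 - 28.8972*g - 19.2872)/(19.2721*g^4 + 9.4824*g^3 - 23.242*g^2 - 6.0048*g + 7.7284)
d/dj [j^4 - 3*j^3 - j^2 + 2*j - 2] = 4*j^3 - 9*j^2 - 2*j + 2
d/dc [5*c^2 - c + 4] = 10*c - 1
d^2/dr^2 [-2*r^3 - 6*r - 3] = -12*r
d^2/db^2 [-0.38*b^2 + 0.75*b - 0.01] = -0.760000000000000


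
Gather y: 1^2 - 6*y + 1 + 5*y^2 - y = 5*y^2 - 7*y + 2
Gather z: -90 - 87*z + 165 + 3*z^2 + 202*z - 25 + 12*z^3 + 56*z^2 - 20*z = 12*z^3 + 59*z^2 + 95*z + 50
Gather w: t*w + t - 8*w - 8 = t + w*(t - 8) - 8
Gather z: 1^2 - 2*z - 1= -2*z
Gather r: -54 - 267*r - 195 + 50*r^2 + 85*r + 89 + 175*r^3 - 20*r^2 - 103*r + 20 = 175*r^3 + 30*r^2 - 285*r - 140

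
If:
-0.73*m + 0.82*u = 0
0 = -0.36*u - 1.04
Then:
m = -3.25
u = -2.89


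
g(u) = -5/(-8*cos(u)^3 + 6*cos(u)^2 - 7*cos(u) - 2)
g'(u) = -5*(-24*sin(u)*cos(u)^2 + 12*sin(u)*cos(u) - 7*sin(u))/(-8*cos(u)^3 + 6*cos(u)^2 - 7*cos(u) - 2)^2 = 5*(24*cos(u)^2 - 12*cos(u) + 7)*sin(u)/(8*cos(u)^3 - 6*cos(u)^2 + 7*cos(u) + 2)^2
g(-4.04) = -0.76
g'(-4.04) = 2.12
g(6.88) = 0.61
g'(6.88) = 0.56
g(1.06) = 1.02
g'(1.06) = 1.24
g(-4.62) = 3.86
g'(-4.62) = 24.60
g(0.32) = 0.50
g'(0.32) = 0.27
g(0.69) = 0.67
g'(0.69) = 0.68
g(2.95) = -0.27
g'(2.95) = 0.12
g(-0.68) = 0.66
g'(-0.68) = -0.67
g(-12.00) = 0.59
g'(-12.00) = 0.53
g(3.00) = -0.27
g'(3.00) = 0.09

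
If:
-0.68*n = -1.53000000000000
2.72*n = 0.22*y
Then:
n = 2.25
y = 27.82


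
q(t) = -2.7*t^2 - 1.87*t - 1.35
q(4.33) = -60.07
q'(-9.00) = 46.73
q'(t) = -5.4*t - 1.87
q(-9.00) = -203.22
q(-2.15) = -9.81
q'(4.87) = -28.17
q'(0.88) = -6.62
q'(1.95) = -12.40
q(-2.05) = -8.86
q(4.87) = -74.49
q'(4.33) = -25.25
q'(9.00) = -50.47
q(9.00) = -236.88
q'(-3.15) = 15.14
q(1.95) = -15.26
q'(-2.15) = 9.74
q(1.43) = -9.55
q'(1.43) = -9.59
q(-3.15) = -22.25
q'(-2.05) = 9.20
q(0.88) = -5.09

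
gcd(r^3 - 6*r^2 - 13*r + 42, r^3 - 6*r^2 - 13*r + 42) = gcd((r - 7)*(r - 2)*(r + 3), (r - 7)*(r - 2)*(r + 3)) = r^3 - 6*r^2 - 13*r + 42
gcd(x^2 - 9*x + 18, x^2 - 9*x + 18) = x^2 - 9*x + 18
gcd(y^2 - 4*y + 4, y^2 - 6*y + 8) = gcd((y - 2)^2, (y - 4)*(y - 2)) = y - 2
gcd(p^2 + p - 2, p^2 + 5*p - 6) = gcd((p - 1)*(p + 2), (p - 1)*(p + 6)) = p - 1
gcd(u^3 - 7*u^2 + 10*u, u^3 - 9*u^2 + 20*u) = u^2 - 5*u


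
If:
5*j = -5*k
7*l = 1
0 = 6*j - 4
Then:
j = 2/3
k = -2/3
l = 1/7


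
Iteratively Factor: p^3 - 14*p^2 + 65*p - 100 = (p - 5)*(p^2 - 9*p + 20) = (p - 5)*(p - 4)*(p - 5)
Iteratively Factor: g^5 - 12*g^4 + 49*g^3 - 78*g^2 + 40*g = (g - 2)*(g^4 - 10*g^3 + 29*g^2 - 20*g) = (g - 4)*(g - 2)*(g^3 - 6*g^2 + 5*g) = (g - 5)*(g - 4)*(g - 2)*(g^2 - g) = g*(g - 5)*(g - 4)*(g - 2)*(g - 1)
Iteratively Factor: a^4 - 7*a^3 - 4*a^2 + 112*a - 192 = (a - 4)*(a^3 - 3*a^2 - 16*a + 48) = (a - 4)*(a + 4)*(a^2 - 7*a + 12) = (a - 4)^2*(a + 4)*(a - 3)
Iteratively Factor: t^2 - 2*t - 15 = (t + 3)*(t - 5)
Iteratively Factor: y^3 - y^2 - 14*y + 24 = (y + 4)*(y^2 - 5*y + 6) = (y - 2)*(y + 4)*(y - 3)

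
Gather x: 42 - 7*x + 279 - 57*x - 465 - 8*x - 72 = -72*x - 216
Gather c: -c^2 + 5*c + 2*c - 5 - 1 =-c^2 + 7*c - 6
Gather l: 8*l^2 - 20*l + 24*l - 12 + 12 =8*l^2 + 4*l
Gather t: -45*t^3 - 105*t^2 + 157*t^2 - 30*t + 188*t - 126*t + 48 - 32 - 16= -45*t^3 + 52*t^2 + 32*t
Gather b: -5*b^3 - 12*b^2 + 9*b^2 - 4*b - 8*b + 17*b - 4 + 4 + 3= -5*b^3 - 3*b^2 + 5*b + 3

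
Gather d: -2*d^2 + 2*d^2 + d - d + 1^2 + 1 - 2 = 0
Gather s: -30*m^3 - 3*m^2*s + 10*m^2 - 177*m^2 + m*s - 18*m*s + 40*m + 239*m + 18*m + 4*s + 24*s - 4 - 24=-30*m^3 - 167*m^2 + 297*m + s*(-3*m^2 - 17*m + 28) - 28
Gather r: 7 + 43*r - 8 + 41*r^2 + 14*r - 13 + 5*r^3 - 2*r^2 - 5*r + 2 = 5*r^3 + 39*r^2 + 52*r - 12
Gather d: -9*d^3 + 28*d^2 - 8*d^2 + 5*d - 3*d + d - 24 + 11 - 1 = -9*d^3 + 20*d^2 + 3*d - 14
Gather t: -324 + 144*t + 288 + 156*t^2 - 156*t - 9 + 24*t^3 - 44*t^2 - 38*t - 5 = 24*t^3 + 112*t^2 - 50*t - 50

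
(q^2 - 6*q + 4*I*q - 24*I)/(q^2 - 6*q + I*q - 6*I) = (q + 4*I)/(q + I)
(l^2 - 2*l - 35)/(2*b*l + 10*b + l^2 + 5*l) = (l - 7)/(2*b + l)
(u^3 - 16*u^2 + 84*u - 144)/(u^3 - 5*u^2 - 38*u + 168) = (u^2 - 12*u + 36)/(u^2 - u - 42)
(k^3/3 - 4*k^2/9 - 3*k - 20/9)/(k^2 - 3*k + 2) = (3*k^3 - 4*k^2 - 27*k - 20)/(9*(k^2 - 3*k + 2))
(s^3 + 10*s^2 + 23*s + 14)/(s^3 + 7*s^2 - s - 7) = (s + 2)/(s - 1)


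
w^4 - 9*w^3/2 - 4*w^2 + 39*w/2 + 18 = (w - 4)*(w - 3)*(w + 1)*(w + 3/2)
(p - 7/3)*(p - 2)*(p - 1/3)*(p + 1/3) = p^4 - 13*p^3/3 + 41*p^2/9 + 13*p/27 - 14/27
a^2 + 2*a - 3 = (a - 1)*(a + 3)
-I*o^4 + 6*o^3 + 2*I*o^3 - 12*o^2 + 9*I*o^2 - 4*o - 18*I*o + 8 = (o - 2)*(o + I)*(o + 4*I)*(-I*o + 1)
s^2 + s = s*(s + 1)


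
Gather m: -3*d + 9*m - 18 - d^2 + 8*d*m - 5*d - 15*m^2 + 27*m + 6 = -d^2 - 8*d - 15*m^2 + m*(8*d + 36) - 12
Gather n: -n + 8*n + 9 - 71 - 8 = 7*n - 70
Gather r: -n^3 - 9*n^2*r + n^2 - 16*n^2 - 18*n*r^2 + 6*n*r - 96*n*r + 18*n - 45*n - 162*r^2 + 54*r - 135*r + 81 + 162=-n^3 - 15*n^2 - 27*n + r^2*(-18*n - 162) + r*(-9*n^2 - 90*n - 81) + 243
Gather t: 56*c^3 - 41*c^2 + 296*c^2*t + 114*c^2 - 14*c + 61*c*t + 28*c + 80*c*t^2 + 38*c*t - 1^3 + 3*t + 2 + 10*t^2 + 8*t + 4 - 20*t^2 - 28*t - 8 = 56*c^3 + 73*c^2 + 14*c + t^2*(80*c - 10) + t*(296*c^2 + 99*c - 17) - 3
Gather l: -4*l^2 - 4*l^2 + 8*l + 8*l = -8*l^2 + 16*l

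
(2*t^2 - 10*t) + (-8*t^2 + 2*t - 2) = -6*t^2 - 8*t - 2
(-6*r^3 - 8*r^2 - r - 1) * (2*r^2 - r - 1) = -12*r^5 - 10*r^4 + 12*r^3 + 7*r^2 + 2*r + 1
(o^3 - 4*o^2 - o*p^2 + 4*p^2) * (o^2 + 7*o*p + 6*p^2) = o^5 + 7*o^4*p - 4*o^4 + 5*o^3*p^2 - 28*o^3*p - 7*o^2*p^3 - 20*o^2*p^2 - 6*o*p^4 + 28*o*p^3 + 24*p^4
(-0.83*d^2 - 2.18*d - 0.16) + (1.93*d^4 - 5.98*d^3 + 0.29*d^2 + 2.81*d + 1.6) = 1.93*d^4 - 5.98*d^3 - 0.54*d^2 + 0.63*d + 1.44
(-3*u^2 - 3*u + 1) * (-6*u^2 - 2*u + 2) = 18*u^4 + 24*u^3 - 6*u^2 - 8*u + 2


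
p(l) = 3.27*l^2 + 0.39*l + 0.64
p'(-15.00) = -97.71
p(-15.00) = 730.54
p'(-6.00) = -38.85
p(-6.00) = 116.02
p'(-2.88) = -18.45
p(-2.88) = 26.64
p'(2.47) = 16.54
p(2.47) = 21.55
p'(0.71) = 5.03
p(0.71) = 2.57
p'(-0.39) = -2.16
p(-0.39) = 0.99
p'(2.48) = 16.61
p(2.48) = 21.72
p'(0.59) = 4.25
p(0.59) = 2.01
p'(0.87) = 6.08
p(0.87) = 3.45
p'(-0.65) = -3.86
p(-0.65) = 1.77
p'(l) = 6.54*l + 0.39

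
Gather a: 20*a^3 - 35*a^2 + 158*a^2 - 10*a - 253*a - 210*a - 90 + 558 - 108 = 20*a^3 + 123*a^2 - 473*a + 360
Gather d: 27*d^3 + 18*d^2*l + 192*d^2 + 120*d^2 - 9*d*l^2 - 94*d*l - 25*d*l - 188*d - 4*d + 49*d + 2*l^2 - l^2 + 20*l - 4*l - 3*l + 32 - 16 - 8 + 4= 27*d^3 + d^2*(18*l + 312) + d*(-9*l^2 - 119*l - 143) + l^2 + 13*l + 12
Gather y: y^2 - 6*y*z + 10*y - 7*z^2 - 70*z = y^2 + y*(10 - 6*z) - 7*z^2 - 70*z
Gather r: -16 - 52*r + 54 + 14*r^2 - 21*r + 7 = 14*r^2 - 73*r + 45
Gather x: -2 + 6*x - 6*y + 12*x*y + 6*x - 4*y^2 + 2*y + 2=x*(12*y + 12) - 4*y^2 - 4*y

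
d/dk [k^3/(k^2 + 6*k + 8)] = k^2*(3*k^2 - 2*k*(k + 3) + 18*k + 24)/(k^2 + 6*k + 8)^2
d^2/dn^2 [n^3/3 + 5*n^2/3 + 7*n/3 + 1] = 2*n + 10/3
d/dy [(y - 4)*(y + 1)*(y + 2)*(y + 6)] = 4*y^3 + 15*y^2 - 32*y - 68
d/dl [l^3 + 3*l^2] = 3*l*(l + 2)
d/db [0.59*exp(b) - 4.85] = 0.59*exp(b)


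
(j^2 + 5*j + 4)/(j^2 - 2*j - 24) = (j + 1)/(j - 6)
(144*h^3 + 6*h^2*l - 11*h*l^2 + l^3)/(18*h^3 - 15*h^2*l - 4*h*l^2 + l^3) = (8*h - l)/(h - l)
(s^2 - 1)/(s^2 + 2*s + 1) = (s - 1)/(s + 1)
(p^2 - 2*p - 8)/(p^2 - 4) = (p - 4)/(p - 2)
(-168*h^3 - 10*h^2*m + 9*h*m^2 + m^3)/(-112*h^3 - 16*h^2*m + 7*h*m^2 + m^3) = (6*h + m)/(4*h + m)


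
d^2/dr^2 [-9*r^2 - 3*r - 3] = -18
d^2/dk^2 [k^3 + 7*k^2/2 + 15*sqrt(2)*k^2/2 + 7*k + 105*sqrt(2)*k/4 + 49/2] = 6*k + 7 + 15*sqrt(2)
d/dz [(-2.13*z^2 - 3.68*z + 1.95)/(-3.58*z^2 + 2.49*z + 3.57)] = (-18.4781*z^2 - 1.2462*z - 17.9931)/(12.8164*z^4 - 17.8284*z^3 - 19.3611*z^2 + 17.7786*z + 12.7449)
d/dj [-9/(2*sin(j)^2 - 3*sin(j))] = 9*(4*sin(j) - 3)*cos(j)/((2*sin(j) - 3)^2*sin(j)^2)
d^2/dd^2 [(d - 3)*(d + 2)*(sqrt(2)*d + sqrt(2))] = 6*sqrt(2)*d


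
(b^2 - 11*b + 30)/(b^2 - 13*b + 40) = (b - 6)/(b - 8)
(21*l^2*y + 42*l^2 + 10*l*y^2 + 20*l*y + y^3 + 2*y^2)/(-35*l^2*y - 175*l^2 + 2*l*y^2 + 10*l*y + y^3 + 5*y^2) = (3*l*y + 6*l + y^2 + 2*y)/(-5*l*y - 25*l + y^2 + 5*y)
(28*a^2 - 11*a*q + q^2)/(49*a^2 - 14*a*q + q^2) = (-4*a + q)/(-7*a + q)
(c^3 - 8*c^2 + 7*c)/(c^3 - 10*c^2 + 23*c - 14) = c/(c - 2)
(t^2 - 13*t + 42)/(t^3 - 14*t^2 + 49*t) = (t - 6)/(t*(t - 7))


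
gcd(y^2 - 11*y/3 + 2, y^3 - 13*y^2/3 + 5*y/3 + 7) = y - 3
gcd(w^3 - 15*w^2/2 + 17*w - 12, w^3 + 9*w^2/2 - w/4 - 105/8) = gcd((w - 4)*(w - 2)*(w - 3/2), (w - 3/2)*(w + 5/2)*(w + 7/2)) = w - 3/2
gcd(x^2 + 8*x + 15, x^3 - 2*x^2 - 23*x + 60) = x + 5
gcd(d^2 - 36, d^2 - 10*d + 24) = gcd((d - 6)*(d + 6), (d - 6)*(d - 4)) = d - 6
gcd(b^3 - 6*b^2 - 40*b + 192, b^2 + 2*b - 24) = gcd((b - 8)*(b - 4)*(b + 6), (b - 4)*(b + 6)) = b^2 + 2*b - 24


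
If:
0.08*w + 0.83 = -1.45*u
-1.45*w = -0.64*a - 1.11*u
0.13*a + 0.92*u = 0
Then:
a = 4.66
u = -0.66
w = 1.55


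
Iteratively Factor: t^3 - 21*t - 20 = (t + 1)*(t^2 - t - 20) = (t + 1)*(t + 4)*(t - 5)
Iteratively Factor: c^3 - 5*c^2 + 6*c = (c - 2)*(c^2 - 3*c) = (c - 3)*(c - 2)*(c)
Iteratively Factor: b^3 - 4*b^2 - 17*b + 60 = (b + 4)*(b^2 - 8*b + 15) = (b - 5)*(b + 4)*(b - 3)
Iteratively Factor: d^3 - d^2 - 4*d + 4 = (d - 2)*(d^2 + d - 2) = (d - 2)*(d + 2)*(d - 1)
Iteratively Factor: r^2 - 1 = (r - 1)*(r + 1)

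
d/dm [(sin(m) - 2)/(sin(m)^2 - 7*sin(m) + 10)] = -cos(m)/(sin(m) - 5)^2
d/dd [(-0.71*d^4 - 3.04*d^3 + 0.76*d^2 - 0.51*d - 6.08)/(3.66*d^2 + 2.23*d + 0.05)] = (-5.1972*d^5 - 15.8763*d^4 - 13.7004*d^3 + 3.1054*d^2 + 44.5816*d + 13.5329)/(13.3956*d^4 + 16.3236*d^3 + 5.3389*d^2 + 0.223*d + 0.0025)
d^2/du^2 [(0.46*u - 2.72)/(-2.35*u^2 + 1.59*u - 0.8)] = (-(0.46*u - 2.72)*(4.7*u - 1.59)*(9.4*u - 3.18) + (6.486*u - 14.2468)*(2.35*u^2 - 1.59*u + 0.8))/(2.35*u^2 - 1.59*u + 0.8)^3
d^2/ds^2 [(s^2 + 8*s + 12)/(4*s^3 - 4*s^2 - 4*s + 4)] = (s^4/2 + 13*s^3 + 51*s^2 + 45*s + 33/2)/(s^7 - s^6 - 3*s^5 + 3*s^4 + 3*s^3 - 3*s^2 - s + 1)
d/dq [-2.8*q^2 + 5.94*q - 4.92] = 5.94 - 5.6*q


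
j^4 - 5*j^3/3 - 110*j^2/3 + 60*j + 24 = (j - 6)*(j - 2)*(j + 1/3)*(j + 6)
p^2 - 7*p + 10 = (p - 5)*(p - 2)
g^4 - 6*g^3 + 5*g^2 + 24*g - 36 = (g - 3)^2*(g - 2)*(g + 2)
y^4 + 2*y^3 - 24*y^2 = y^2*(y - 4)*(y + 6)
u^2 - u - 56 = (u - 8)*(u + 7)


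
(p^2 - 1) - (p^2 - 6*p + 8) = 6*p - 9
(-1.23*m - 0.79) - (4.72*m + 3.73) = -5.95*m - 4.52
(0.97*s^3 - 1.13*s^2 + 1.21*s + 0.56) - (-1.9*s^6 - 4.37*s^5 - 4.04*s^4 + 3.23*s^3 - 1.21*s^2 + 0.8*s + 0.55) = 1.9*s^6 + 4.37*s^5 + 4.04*s^4 - 2.26*s^3 + 0.0800000000000001*s^2 + 0.41*s + 0.01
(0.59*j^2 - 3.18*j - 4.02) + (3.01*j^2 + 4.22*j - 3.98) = 3.6*j^2 + 1.04*j - 8.0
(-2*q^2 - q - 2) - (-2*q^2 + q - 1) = -2*q - 1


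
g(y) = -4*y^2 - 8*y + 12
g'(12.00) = -104.00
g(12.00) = -660.00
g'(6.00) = -56.00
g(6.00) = -180.00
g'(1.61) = -20.88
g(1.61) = -11.25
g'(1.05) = -16.40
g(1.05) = -0.81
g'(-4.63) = 29.04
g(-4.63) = -36.71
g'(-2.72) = 13.76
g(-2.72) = 4.17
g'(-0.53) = -3.76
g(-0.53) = 15.12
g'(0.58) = -12.64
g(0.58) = 6.01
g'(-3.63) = 21.04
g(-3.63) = -11.67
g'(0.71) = -13.68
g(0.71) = 4.30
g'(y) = -8*y - 8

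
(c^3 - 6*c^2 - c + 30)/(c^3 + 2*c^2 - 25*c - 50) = (c - 3)/(c + 5)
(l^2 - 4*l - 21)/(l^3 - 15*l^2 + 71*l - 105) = (l + 3)/(l^2 - 8*l + 15)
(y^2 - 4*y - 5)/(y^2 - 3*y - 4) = (y - 5)/(y - 4)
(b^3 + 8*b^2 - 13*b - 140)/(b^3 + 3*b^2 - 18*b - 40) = (b + 7)/(b + 2)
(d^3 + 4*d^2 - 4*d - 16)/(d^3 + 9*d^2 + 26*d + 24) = (d - 2)/(d + 3)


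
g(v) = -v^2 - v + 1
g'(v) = -2*v - 1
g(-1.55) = 0.15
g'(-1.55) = 2.10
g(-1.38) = 0.48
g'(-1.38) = 1.76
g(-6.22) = -31.47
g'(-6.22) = 11.44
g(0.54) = 0.17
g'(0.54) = -2.08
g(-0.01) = 1.01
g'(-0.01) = -0.98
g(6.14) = -42.84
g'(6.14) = -13.28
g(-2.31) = -2.03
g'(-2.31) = 3.62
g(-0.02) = 1.02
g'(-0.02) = -0.96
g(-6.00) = -29.00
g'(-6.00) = 11.00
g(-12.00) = -131.00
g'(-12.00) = 23.00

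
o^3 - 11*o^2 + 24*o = o*(o - 8)*(o - 3)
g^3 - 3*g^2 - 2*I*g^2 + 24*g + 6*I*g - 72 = (g - 3)*(g - 6*I)*(g + 4*I)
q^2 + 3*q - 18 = (q - 3)*(q + 6)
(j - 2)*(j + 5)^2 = j^3 + 8*j^2 + 5*j - 50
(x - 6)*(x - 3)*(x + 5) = x^3 - 4*x^2 - 27*x + 90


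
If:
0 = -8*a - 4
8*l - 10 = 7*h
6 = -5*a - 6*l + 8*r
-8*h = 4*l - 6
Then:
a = -1/2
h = 2/23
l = 61/46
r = 527/368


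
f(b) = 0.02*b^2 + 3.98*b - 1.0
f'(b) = 0.04*b + 3.98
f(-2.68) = -11.52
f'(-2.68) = 3.87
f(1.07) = 3.28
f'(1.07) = 4.02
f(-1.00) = -4.96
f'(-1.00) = 3.94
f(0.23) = -0.08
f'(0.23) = 3.99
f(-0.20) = -1.80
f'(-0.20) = 3.97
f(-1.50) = -6.92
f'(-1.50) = 3.92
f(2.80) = 10.30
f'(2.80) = 4.09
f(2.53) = 9.20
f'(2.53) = 4.08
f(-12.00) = -45.88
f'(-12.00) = 3.50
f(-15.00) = -56.20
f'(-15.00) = 3.38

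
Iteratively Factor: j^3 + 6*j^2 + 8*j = (j + 4)*(j^2 + 2*j) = (j + 2)*(j + 4)*(j)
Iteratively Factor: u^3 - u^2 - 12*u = (u)*(u^2 - u - 12) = u*(u - 4)*(u + 3)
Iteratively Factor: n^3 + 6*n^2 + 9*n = (n + 3)*(n^2 + 3*n) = (n + 3)^2*(n)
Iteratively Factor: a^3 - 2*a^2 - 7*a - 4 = (a + 1)*(a^2 - 3*a - 4) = (a + 1)^2*(a - 4)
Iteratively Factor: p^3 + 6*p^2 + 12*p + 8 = (p + 2)*(p^2 + 4*p + 4) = (p + 2)^2*(p + 2)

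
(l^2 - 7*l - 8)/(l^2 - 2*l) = (l^2 - 7*l - 8)/(l*(l - 2))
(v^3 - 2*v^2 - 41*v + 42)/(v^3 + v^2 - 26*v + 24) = (v - 7)/(v - 4)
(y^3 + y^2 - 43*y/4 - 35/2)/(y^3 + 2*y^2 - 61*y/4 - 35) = (2*y^2 - 3*y - 14)/(2*y^2 - y - 28)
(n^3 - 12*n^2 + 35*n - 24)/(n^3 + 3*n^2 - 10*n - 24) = (n^2 - 9*n + 8)/(n^2 + 6*n + 8)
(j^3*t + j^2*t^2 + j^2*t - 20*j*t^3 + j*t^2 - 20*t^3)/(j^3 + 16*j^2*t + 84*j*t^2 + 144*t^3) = t*(j^3 + j^2*t + j^2 - 20*j*t^2 + j*t - 20*t^2)/(j^3 + 16*j^2*t + 84*j*t^2 + 144*t^3)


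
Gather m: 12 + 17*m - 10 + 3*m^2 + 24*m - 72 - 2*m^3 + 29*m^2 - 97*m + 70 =-2*m^3 + 32*m^2 - 56*m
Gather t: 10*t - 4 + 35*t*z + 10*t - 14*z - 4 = t*(35*z + 20) - 14*z - 8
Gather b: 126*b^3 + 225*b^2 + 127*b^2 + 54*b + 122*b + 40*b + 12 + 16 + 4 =126*b^3 + 352*b^2 + 216*b + 32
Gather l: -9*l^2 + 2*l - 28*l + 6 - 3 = -9*l^2 - 26*l + 3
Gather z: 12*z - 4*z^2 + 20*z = -4*z^2 + 32*z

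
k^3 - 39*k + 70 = (k - 5)*(k - 2)*(k + 7)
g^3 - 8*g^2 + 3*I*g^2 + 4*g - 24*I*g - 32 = (g - 8)*(g - I)*(g + 4*I)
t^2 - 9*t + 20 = (t - 5)*(t - 4)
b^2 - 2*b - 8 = (b - 4)*(b + 2)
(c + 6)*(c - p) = c^2 - c*p + 6*c - 6*p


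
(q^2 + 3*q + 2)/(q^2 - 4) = (q + 1)/(q - 2)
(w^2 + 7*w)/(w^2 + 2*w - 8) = w*(w + 7)/(w^2 + 2*w - 8)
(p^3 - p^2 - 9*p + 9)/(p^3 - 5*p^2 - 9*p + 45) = (p - 1)/(p - 5)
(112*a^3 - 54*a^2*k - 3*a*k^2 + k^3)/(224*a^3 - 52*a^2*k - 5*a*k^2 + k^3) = (2*a - k)/(4*a - k)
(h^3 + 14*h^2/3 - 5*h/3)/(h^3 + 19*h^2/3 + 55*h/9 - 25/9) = 3*h/(3*h + 5)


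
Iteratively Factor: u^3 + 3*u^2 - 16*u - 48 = (u + 3)*(u^2 - 16) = (u + 3)*(u + 4)*(u - 4)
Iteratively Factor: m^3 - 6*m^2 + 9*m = (m)*(m^2 - 6*m + 9) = m*(m - 3)*(m - 3)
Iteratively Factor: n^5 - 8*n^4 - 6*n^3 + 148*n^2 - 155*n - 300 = (n + 4)*(n^4 - 12*n^3 + 42*n^2 - 20*n - 75) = (n - 5)*(n + 4)*(n^3 - 7*n^2 + 7*n + 15) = (n - 5)*(n - 3)*(n + 4)*(n^2 - 4*n - 5) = (n - 5)*(n - 3)*(n + 1)*(n + 4)*(n - 5)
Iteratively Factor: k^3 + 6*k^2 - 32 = (k + 4)*(k^2 + 2*k - 8) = (k + 4)^2*(k - 2)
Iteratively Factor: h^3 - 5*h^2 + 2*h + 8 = (h - 4)*(h^2 - h - 2) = (h - 4)*(h + 1)*(h - 2)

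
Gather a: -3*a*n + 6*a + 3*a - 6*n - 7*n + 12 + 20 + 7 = a*(9 - 3*n) - 13*n + 39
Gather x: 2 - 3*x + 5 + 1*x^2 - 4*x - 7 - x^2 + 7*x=0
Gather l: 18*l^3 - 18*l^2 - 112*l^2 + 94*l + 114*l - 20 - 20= 18*l^3 - 130*l^2 + 208*l - 40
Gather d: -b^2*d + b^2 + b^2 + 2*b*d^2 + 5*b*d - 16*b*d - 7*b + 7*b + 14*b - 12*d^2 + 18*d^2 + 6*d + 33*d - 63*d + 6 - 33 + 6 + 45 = 2*b^2 + 14*b + d^2*(2*b + 6) + d*(-b^2 - 11*b - 24) + 24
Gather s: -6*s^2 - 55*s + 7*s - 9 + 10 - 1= -6*s^2 - 48*s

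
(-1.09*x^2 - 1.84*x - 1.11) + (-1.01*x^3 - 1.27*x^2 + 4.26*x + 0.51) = -1.01*x^3 - 2.36*x^2 + 2.42*x - 0.6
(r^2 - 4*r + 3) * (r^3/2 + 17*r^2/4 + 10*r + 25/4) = r^5/2 + 9*r^4/4 - 11*r^3/2 - 21*r^2 + 5*r + 75/4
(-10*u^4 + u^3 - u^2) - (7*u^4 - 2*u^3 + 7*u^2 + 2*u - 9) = -17*u^4 + 3*u^3 - 8*u^2 - 2*u + 9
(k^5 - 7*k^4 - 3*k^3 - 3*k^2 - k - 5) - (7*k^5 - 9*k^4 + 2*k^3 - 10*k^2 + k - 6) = -6*k^5 + 2*k^4 - 5*k^3 + 7*k^2 - 2*k + 1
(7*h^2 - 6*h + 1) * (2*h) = 14*h^3 - 12*h^2 + 2*h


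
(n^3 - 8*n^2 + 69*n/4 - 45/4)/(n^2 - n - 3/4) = (2*n^2 - 13*n + 15)/(2*n + 1)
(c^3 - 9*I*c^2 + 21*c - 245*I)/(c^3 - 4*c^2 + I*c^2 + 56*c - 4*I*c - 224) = (c^2 - 2*I*c + 35)/(c^2 + c*(-4 + 8*I) - 32*I)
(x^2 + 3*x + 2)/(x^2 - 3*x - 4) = (x + 2)/(x - 4)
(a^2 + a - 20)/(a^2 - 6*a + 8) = (a + 5)/(a - 2)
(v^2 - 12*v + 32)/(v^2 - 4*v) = (v - 8)/v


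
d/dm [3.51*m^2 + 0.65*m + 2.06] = 7.02*m + 0.65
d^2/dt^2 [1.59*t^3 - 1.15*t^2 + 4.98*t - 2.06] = 9.54*t - 2.3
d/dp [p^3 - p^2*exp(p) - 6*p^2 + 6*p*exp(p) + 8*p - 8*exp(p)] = -p^2*exp(p) + 3*p^2 + 4*p*exp(p) - 12*p - 2*exp(p) + 8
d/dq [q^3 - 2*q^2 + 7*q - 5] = 3*q^2 - 4*q + 7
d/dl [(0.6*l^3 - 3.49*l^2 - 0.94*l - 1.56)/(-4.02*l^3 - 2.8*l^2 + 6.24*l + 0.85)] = (-15.7098*l^4 - 0.0695999999999941*l^3 - 41.6932*l^2 - 14.669*l + 8.9354)/(16.1604*l^6 + 22.512*l^5 - 42.3296*l^4 - 41.778*l^3 + 34.1776*l^2 + 10.608*l + 0.7225)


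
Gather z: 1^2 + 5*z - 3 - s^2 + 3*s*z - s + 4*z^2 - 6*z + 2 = -s^2 - s + 4*z^2 + z*(3*s - 1)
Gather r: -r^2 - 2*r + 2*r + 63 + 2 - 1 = 64 - r^2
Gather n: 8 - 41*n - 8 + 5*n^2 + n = 5*n^2 - 40*n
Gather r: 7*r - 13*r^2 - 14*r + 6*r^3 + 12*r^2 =6*r^3 - r^2 - 7*r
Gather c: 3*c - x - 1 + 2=3*c - x + 1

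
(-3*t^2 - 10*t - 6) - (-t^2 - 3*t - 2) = -2*t^2 - 7*t - 4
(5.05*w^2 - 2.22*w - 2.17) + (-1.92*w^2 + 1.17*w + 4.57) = 3.13*w^2 - 1.05*w + 2.4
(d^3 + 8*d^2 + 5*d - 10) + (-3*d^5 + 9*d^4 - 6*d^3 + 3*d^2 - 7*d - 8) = -3*d^5 + 9*d^4 - 5*d^3 + 11*d^2 - 2*d - 18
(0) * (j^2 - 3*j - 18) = 0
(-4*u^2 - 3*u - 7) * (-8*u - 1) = 32*u^3 + 28*u^2 + 59*u + 7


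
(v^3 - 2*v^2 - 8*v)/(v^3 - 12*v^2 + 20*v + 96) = v*(v - 4)/(v^2 - 14*v + 48)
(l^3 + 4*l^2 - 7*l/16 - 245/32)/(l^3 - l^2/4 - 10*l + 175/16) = (4*l + 7)/(2*(2*l - 5))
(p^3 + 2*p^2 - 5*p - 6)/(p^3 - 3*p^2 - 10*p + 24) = (p + 1)/(p - 4)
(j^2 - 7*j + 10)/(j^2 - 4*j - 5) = (j - 2)/(j + 1)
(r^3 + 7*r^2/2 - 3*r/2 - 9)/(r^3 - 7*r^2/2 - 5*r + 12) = (r + 3)/(r - 4)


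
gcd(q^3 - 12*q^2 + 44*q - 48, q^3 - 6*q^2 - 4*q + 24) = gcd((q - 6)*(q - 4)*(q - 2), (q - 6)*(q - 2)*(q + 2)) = q^2 - 8*q + 12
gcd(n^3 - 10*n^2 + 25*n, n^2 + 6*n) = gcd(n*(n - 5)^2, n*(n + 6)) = n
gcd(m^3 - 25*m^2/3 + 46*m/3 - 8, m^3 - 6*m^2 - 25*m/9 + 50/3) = m - 6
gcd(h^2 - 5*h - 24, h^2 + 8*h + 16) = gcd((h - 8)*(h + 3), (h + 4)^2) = 1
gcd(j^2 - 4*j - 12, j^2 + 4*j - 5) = 1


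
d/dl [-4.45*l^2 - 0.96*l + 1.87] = -8.9*l - 0.96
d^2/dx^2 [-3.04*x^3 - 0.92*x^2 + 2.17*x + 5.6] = -18.24*x - 1.84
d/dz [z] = 1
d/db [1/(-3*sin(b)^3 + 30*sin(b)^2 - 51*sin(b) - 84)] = (3*sin(b)^2 - 20*sin(b) + 17)*cos(b)/(3*(sin(b)^3 - 10*sin(b)^2 + 17*sin(b) + 28)^2)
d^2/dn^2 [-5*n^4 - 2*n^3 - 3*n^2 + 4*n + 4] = -60*n^2 - 12*n - 6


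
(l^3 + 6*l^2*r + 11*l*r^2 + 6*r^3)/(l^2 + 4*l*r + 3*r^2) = l + 2*r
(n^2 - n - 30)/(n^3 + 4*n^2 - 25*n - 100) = (n - 6)/(n^2 - n - 20)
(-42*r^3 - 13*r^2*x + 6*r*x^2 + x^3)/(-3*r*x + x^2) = 14*r^2/x + 9*r + x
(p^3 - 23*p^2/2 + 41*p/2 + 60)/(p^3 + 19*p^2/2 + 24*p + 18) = (p^2 - 13*p + 40)/(p^2 + 8*p + 12)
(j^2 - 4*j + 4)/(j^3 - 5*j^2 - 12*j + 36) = (j - 2)/(j^2 - 3*j - 18)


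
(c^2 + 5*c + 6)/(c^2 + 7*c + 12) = (c + 2)/(c + 4)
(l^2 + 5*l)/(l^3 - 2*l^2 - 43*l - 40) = l/(l^2 - 7*l - 8)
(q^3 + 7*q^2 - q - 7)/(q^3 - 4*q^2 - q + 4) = (q + 7)/(q - 4)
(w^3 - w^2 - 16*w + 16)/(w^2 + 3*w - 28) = (w^2 + 3*w - 4)/(w + 7)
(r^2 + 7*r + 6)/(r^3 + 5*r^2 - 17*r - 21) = (r + 6)/(r^2 + 4*r - 21)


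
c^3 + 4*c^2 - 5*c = c*(c - 1)*(c + 5)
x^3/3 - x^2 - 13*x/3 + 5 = (x/3 + 1)*(x - 5)*(x - 1)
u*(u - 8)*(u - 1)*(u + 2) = u^4 - 7*u^3 - 10*u^2 + 16*u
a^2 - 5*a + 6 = (a - 3)*(a - 2)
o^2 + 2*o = o*(o + 2)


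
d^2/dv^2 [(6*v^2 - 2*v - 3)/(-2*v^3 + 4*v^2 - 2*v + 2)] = (-6*v^6 + 6*v^5 + 24*v^4 - 96*v^3 + 93*v^2 - 21*v - 7)/(v^9 - 6*v^8 + 15*v^7 - 23*v^6 + 27*v^5 - 24*v^4 + 16*v^3 - 9*v^2 + 3*v - 1)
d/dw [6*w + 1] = 6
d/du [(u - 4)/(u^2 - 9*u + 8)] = (u^2 - 9*u - (u - 4)*(2*u - 9) + 8)/(u^2 - 9*u + 8)^2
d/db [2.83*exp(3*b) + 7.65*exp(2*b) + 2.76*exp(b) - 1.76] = (8.49*exp(2*b) + 15.3*exp(b) + 2.76)*exp(b)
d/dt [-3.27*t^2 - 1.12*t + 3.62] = -6.54*t - 1.12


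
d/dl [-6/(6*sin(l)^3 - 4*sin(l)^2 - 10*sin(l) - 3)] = 12*(9*sin(l)^2 - 4*sin(l) - 5)*cos(l)/(-6*sin(l)^3 + 4*sin(l)^2 + 10*sin(l) + 3)^2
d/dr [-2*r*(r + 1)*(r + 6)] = -6*r^2 - 28*r - 12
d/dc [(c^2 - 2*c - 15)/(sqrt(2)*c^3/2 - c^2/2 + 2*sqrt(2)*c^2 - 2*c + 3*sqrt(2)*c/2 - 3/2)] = 2*(-sqrt(2)*c^2 + 10*sqrt(2)*c - 6 + 5*sqrt(2))/(2*c^4 - 2*sqrt(2)*c^3 + 4*c^3 - 4*sqrt(2)*c^2 + 3*c^2 - 2*sqrt(2)*c + 2*c + 1)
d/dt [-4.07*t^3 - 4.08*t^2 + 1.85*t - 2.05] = -12.21*t^2 - 8.16*t + 1.85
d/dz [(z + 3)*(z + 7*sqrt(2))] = 2*z + 3 + 7*sqrt(2)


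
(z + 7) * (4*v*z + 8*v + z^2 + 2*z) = 4*v*z^2 + 36*v*z + 56*v + z^3 + 9*z^2 + 14*z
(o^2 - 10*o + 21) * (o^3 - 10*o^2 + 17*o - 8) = o^5 - 20*o^4 + 138*o^3 - 388*o^2 + 437*o - 168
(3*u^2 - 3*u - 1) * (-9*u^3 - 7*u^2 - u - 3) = -27*u^5 + 6*u^4 + 27*u^3 + u^2 + 10*u + 3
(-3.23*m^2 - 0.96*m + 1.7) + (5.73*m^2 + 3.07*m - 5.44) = 2.5*m^2 + 2.11*m - 3.74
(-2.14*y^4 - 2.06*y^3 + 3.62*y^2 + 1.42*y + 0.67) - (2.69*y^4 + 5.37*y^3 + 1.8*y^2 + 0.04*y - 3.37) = -4.83*y^4 - 7.43*y^3 + 1.82*y^2 + 1.38*y + 4.04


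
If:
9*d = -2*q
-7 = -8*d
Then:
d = 7/8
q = -63/16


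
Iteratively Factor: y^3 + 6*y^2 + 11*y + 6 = (y + 3)*(y^2 + 3*y + 2) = (y + 2)*(y + 3)*(y + 1)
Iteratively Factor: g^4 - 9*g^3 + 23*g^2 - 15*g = (g)*(g^3 - 9*g^2 + 23*g - 15) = g*(g - 1)*(g^2 - 8*g + 15) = g*(g - 3)*(g - 1)*(g - 5)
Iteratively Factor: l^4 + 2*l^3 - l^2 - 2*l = (l - 1)*(l^3 + 3*l^2 + 2*l) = (l - 1)*(l + 1)*(l^2 + 2*l) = l*(l - 1)*(l + 1)*(l + 2)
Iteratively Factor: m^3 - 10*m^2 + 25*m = (m - 5)*(m^2 - 5*m) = m*(m - 5)*(m - 5)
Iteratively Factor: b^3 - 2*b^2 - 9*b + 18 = (b - 2)*(b^2 - 9) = (b - 2)*(b + 3)*(b - 3)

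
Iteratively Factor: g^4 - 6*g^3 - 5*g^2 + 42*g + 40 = (g + 1)*(g^3 - 7*g^2 + 2*g + 40) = (g - 5)*(g + 1)*(g^2 - 2*g - 8) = (g - 5)*(g + 1)*(g + 2)*(g - 4)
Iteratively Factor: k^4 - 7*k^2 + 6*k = (k + 3)*(k^3 - 3*k^2 + 2*k) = (k - 1)*(k + 3)*(k^2 - 2*k) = (k - 2)*(k - 1)*(k + 3)*(k)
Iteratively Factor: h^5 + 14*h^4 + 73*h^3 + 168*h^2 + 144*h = (h + 4)*(h^4 + 10*h^3 + 33*h^2 + 36*h) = h*(h + 4)*(h^3 + 10*h^2 + 33*h + 36) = h*(h + 3)*(h + 4)*(h^2 + 7*h + 12) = h*(h + 3)^2*(h + 4)*(h + 4)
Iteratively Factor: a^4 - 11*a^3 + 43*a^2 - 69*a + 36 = (a - 4)*(a^3 - 7*a^2 + 15*a - 9) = (a - 4)*(a - 3)*(a^2 - 4*a + 3) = (a - 4)*(a - 3)*(a - 1)*(a - 3)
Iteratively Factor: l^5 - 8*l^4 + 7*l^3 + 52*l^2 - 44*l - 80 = (l - 4)*(l^4 - 4*l^3 - 9*l^2 + 16*l + 20) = (l - 4)*(l + 2)*(l^3 - 6*l^2 + 3*l + 10) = (l - 4)*(l - 2)*(l + 2)*(l^2 - 4*l - 5) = (l - 5)*(l - 4)*(l - 2)*(l + 2)*(l + 1)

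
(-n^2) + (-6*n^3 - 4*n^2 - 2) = -6*n^3 - 5*n^2 - 2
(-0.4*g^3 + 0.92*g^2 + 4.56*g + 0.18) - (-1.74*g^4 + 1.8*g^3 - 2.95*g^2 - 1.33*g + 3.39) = 1.74*g^4 - 2.2*g^3 + 3.87*g^2 + 5.89*g - 3.21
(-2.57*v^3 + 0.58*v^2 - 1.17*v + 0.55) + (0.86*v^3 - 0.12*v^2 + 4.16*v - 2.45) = -1.71*v^3 + 0.46*v^2 + 2.99*v - 1.9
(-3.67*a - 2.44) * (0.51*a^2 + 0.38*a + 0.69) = -1.8717*a^3 - 2.639*a^2 - 3.4595*a - 1.6836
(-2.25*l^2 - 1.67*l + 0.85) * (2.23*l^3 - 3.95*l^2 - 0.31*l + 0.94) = -5.0175*l^5 + 5.1634*l^4 + 9.1895*l^3 - 4.9548*l^2 - 1.8333*l + 0.799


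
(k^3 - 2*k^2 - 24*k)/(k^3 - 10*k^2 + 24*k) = (k + 4)/(k - 4)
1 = 1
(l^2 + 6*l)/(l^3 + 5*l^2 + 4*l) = (l + 6)/(l^2 + 5*l + 4)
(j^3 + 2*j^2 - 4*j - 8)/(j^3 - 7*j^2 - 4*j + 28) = (j + 2)/(j - 7)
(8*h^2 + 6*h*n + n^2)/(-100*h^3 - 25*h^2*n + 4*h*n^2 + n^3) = (-2*h - n)/(25*h^2 - n^2)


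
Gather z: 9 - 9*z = 9 - 9*z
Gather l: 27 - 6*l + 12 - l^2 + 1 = -l^2 - 6*l + 40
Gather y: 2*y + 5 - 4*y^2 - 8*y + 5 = -4*y^2 - 6*y + 10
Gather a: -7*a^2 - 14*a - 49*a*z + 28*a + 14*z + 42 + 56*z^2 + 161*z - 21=-7*a^2 + a*(14 - 49*z) + 56*z^2 + 175*z + 21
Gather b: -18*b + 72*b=54*b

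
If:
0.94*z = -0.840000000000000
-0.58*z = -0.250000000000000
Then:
No Solution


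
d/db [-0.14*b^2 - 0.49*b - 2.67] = -0.28*b - 0.49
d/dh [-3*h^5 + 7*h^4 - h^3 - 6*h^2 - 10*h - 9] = -15*h^4 + 28*h^3 - 3*h^2 - 12*h - 10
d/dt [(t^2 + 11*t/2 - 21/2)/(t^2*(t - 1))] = (-t^3 - 11*t^2 + 37*t - 21)/(t^3*(t^2 - 2*t + 1))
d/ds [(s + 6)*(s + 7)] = 2*s + 13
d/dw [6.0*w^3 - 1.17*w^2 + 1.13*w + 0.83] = 18.0*w^2 - 2.34*w + 1.13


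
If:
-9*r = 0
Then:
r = 0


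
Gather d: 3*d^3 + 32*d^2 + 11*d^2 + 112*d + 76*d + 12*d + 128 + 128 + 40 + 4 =3*d^3 + 43*d^2 + 200*d + 300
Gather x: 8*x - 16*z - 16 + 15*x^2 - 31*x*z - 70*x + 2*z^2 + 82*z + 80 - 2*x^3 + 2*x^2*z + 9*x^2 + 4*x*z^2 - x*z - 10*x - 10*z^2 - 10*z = -2*x^3 + x^2*(2*z + 24) + x*(4*z^2 - 32*z - 72) - 8*z^2 + 56*z + 64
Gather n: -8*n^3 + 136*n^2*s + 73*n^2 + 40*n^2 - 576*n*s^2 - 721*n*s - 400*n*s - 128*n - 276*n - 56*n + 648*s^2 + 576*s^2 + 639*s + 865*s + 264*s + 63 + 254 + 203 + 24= -8*n^3 + n^2*(136*s + 113) + n*(-576*s^2 - 1121*s - 460) + 1224*s^2 + 1768*s + 544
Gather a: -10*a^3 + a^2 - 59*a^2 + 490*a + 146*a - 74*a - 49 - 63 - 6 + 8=-10*a^3 - 58*a^2 + 562*a - 110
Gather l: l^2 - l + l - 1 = l^2 - 1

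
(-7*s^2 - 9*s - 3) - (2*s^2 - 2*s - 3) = -9*s^2 - 7*s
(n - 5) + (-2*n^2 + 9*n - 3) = -2*n^2 + 10*n - 8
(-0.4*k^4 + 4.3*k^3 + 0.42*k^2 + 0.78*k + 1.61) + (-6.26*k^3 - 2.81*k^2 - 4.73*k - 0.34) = -0.4*k^4 - 1.96*k^3 - 2.39*k^2 - 3.95*k + 1.27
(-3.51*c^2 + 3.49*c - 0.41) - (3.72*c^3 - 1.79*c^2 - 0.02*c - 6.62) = -3.72*c^3 - 1.72*c^2 + 3.51*c + 6.21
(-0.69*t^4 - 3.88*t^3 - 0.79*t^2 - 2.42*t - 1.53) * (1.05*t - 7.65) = -0.7245*t^5 + 1.2045*t^4 + 28.8525*t^3 + 3.5025*t^2 + 16.9065*t + 11.7045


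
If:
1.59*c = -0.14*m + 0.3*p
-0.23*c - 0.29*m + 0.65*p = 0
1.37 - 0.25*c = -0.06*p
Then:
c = 0.20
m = -49.43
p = -21.98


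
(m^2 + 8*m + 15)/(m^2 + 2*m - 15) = (m + 3)/(m - 3)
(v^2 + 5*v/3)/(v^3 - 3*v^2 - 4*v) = (v + 5/3)/(v^2 - 3*v - 4)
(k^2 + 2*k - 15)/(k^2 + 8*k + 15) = (k - 3)/(k + 3)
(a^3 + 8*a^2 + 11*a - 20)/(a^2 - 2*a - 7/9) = 9*(-a^3 - 8*a^2 - 11*a + 20)/(-9*a^2 + 18*a + 7)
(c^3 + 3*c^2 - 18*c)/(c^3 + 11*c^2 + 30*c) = (c - 3)/(c + 5)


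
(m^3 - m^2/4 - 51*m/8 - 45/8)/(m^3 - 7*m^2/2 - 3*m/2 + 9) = (m + 5/4)/(m - 2)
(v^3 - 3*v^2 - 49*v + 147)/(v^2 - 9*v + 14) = (v^2 + 4*v - 21)/(v - 2)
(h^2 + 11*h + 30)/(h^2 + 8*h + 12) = (h + 5)/(h + 2)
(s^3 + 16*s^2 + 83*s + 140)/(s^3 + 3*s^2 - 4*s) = (s^2 + 12*s + 35)/(s*(s - 1))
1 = 1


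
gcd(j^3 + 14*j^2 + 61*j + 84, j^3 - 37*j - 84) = j^2 + 7*j + 12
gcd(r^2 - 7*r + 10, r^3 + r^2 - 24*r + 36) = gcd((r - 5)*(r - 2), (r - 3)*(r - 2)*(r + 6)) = r - 2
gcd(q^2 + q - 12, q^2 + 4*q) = q + 4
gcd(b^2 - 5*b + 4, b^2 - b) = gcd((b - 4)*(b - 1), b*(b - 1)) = b - 1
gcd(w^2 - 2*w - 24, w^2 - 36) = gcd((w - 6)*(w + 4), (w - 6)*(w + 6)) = w - 6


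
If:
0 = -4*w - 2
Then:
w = -1/2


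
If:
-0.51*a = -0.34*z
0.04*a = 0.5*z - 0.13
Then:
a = 0.18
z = 0.27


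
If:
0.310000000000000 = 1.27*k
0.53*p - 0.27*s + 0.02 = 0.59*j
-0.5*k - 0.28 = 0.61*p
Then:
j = -0.457627118644068*s - 0.558169045207221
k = 0.24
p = -0.66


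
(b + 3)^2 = b^2 + 6*b + 9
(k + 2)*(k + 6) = k^2 + 8*k + 12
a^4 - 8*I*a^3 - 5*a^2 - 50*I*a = a*(a - 5*I)^2*(a + 2*I)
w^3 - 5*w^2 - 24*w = w*(w - 8)*(w + 3)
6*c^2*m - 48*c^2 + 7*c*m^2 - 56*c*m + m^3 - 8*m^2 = (c + m)*(6*c + m)*(m - 8)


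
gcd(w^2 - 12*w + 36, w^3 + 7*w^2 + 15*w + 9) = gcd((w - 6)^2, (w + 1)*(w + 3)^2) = 1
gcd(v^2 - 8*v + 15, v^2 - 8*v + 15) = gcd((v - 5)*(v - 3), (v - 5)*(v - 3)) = v^2 - 8*v + 15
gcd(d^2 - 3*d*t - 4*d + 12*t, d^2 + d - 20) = d - 4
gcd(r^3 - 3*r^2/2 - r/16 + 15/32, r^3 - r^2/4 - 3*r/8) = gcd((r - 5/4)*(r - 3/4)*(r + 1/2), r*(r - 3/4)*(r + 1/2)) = r^2 - r/4 - 3/8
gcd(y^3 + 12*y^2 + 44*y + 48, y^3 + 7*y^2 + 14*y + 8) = y^2 + 6*y + 8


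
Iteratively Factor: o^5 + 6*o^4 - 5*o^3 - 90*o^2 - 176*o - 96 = (o + 3)*(o^4 + 3*o^3 - 14*o^2 - 48*o - 32) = (o + 3)*(o + 4)*(o^3 - o^2 - 10*o - 8) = (o + 1)*(o + 3)*(o + 4)*(o^2 - 2*o - 8) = (o + 1)*(o + 2)*(o + 3)*(o + 4)*(o - 4)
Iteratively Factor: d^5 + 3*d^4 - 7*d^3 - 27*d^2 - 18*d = (d + 3)*(d^4 - 7*d^2 - 6*d) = (d + 2)*(d + 3)*(d^3 - 2*d^2 - 3*d) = (d - 3)*(d + 2)*(d + 3)*(d^2 + d) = d*(d - 3)*(d + 2)*(d + 3)*(d + 1)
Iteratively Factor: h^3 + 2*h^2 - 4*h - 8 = (h + 2)*(h^2 - 4) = (h + 2)^2*(h - 2)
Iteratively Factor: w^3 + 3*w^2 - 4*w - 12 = (w + 2)*(w^2 + w - 6) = (w + 2)*(w + 3)*(w - 2)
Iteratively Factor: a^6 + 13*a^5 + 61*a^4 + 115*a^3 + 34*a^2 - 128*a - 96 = (a + 2)*(a^5 + 11*a^4 + 39*a^3 + 37*a^2 - 40*a - 48) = (a + 2)*(a + 3)*(a^4 + 8*a^3 + 15*a^2 - 8*a - 16) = (a + 2)*(a + 3)*(a + 4)*(a^3 + 4*a^2 - a - 4) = (a + 2)*(a + 3)*(a + 4)^2*(a^2 - 1) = (a - 1)*(a + 2)*(a + 3)*(a + 4)^2*(a + 1)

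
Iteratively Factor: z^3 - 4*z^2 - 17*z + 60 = (z - 5)*(z^2 + z - 12) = (z - 5)*(z + 4)*(z - 3)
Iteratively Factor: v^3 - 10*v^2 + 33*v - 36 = (v - 4)*(v^2 - 6*v + 9) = (v - 4)*(v - 3)*(v - 3)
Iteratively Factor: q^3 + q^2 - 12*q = (q - 3)*(q^2 + 4*q) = (q - 3)*(q + 4)*(q)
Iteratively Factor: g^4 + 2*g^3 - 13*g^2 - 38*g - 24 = (g + 2)*(g^3 - 13*g - 12) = (g - 4)*(g + 2)*(g^2 + 4*g + 3) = (g - 4)*(g + 2)*(g + 3)*(g + 1)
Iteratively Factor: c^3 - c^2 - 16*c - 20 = (c + 2)*(c^2 - 3*c - 10) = (c + 2)^2*(c - 5)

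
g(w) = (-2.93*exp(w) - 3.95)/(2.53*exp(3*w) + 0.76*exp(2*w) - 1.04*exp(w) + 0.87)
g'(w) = (-2.93*exp(w) - 3.95)*(-7.59*exp(3*w) - 1.52*exp(2*w) + 1.04*exp(w))/(2.53*exp(3*w) + 0.76*exp(2*w) - 1.04*exp(w) + 0.87)^2 - 2.93*exp(w)/(2.53*exp(3*w) + 0.76*exp(2*w) - 1.04*exp(w) + 0.87)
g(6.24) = -0.00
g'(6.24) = 0.00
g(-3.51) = -4.81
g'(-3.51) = -0.27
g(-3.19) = -4.91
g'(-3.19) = -0.38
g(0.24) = -1.28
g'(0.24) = 2.97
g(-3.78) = -4.74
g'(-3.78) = -0.21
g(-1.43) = -6.65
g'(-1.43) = -1.55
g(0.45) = -0.79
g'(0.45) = 1.85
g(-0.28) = -3.83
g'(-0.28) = 6.61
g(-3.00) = -4.99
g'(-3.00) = -0.46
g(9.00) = 0.00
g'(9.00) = 0.00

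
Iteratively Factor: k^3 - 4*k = (k)*(k^2 - 4) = k*(k + 2)*(k - 2)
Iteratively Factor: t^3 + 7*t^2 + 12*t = (t)*(t^2 + 7*t + 12) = t*(t + 4)*(t + 3)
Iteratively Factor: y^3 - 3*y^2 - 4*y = (y + 1)*(y^2 - 4*y) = y*(y + 1)*(y - 4)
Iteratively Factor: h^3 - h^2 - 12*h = (h + 3)*(h^2 - 4*h) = (h - 4)*(h + 3)*(h)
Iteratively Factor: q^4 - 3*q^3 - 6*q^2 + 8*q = (q - 1)*(q^3 - 2*q^2 - 8*q) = (q - 1)*(q + 2)*(q^2 - 4*q) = (q - 4)*(q - 1)*(q + 2)*(q)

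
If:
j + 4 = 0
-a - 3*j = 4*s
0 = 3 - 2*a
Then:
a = 3/2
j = -4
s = 21/8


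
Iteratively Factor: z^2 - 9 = (z - 3)*(z + 3)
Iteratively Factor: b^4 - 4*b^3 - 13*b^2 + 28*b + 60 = (b + 2)*(b^3 - 6*b^2 - b + 30) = (b + 2)^2*(b^2 - 8*b + 15) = (b - 3)*(b + 2)^2*(b - 5)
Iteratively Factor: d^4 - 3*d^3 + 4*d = (d)*(d^3 - 3*d^2 + 4) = d*(d + 1)*(d^2 - 4*d + 4) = d*(d - 2)*(d + 1)*(d - 2)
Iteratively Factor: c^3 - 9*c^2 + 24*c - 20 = (c - 5)*(c^2 - 4*c + 4) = (c - 5)*(c - 2)*(c - 2)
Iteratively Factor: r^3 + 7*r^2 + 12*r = (r + 4)*(r^2 + 3*r) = (r + 3)*(r + 4)*(r)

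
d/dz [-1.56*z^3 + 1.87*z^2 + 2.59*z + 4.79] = -4.68*z^2 + 3.74*z + 2.59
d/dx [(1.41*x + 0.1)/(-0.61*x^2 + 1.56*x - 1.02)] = (0.8601*x^2 + 0.122*x - 1.5942)/(0.3721*x^4 - 1.9032*x^3 + 3.678*x^2 - 3.1824*x + 1.0404)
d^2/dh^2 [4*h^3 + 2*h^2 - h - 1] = 24*h + 4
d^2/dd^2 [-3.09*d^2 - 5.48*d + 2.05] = -6.18000000000000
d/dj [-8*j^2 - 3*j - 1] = -16*j - 3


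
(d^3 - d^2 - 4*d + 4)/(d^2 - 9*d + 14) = (d^2 + d - 2)/(d - 7)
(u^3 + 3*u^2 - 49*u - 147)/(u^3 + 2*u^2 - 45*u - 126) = (u + 7)/(u + 6)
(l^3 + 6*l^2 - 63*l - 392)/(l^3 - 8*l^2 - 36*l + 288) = (l^2 + 14*l + 49)/(l^2 - 36)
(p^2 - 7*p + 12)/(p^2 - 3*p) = (p - 4)/p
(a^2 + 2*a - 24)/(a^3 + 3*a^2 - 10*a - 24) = (a^2 + 2*a - 24)/(a^3 + 3*a^2 - 10*a - 24)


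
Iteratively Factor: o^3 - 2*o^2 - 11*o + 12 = (o - 1)*(o^2 - o - 12) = (o - 4)*(o - 1)*(o + 3)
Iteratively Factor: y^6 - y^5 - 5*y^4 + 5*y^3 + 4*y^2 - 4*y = (y + 1)*(y^5 - 2*y^4 - 3*y^3 + 8*y^2 - 4*y) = (y + 1)*(y + 2)*(y^4 - 4*y^3 + 5*y^2 - 2*y) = (y - 2)*(y + 1)*(y + 2)*(y^3 - 2*y^2 + y) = (y - 2)*(y - 1)*(y + 1)*(y + 2)*(y^2 - y) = y*(y - 2)*(y - 1)*(y + 1)*(y + 2)*(y - 1)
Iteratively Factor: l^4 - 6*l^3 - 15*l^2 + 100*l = (l - 5)*(l^3 - l^2 - 20*l) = (l - 5)*(l + 4)*(l^2 - 5*l) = (l - 5)^2*(l + 4)*(l)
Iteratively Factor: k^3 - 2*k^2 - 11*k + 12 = (k + 3)*(k^2 - 5*k + 4) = (k - 4)*(k + 3)*(k - 1)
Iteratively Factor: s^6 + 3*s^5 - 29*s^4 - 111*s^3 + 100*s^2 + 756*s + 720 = (s + 3)*(s^5 - 29*s^3 - 24*s^2 + 172*s + 240) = (s + 3)*(s + 4)*(s^4 - 4*s^3 - 13*s^2 + 28*s + 60) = (s + 2)*(s + 3)*(s + 4)*(s^3 - 6*s^2 - s + 30) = (s - 5)*(s + 2)*(s + 3)*(s + 4)*(s^2 - s - 6) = (s - 5)*(s + 2)^2*(s + 3)*(s + 4)*(s - 3)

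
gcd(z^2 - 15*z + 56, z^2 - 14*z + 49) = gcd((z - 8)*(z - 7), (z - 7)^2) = z - 7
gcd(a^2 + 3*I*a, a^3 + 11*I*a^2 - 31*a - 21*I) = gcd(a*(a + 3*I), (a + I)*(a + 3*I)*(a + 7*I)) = a + 3*I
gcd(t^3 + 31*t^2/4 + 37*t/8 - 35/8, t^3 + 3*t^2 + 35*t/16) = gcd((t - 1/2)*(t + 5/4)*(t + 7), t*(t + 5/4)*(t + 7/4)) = t + 5/4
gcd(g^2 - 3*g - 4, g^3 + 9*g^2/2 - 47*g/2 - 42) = g - 4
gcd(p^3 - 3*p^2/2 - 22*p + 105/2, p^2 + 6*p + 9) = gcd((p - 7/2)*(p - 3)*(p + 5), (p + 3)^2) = 1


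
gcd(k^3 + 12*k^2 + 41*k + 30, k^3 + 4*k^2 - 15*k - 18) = k^2 + 7*k + 6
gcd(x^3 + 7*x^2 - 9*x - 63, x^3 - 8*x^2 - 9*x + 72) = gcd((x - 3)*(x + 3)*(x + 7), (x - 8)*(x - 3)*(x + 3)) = x^2 - 9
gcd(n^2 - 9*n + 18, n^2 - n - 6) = n - 3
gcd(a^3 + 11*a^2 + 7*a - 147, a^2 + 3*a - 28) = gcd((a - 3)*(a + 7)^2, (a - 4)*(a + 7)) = a + 7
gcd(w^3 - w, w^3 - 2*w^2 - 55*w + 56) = w - 1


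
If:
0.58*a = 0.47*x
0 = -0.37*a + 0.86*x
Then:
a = 0.00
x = 0.00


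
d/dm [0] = 0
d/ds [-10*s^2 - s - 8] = -20*s - 1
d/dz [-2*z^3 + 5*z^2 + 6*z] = -6*z^2 + 10*z + 6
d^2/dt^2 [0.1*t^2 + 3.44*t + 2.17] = 0.200000000000000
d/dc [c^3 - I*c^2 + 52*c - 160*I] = 3*c^2 - 2*I*c + 52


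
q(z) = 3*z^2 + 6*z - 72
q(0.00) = -72.00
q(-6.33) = 10.23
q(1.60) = -54.72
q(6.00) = 72.00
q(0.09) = -71.44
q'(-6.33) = -31.98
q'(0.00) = 6.00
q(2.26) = -43.12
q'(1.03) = 12.18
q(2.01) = -47.82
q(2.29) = -42.53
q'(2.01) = 18.06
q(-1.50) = -74.25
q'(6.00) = 42.00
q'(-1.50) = -3.00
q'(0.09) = 6.54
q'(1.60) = 15.60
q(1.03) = -62.64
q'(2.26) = 19.56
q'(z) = 6*z + 6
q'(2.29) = 19.74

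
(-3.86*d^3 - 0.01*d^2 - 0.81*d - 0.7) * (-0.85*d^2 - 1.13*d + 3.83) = 3.281*d^5 + 4.3703*d^4 - 14.084*d^3 + 1.472*d^2 - 2.3113*d - 2.681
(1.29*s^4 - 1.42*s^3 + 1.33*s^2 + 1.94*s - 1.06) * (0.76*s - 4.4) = 0.9804*s^5 - 6.7552*s^4 + 7.2588*s^3 - 4.3776*s^2 - 9.3416*s + 4.664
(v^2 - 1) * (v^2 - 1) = v^4 - 2*v^2 + 1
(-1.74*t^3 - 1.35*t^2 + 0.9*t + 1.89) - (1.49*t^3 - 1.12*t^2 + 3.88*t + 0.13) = -3.23*t^3 - 0.23*t^2 - 2.98*t + 1.76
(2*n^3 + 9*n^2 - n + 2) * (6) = 12*n^3 + 54*n^2 - 6*n + 12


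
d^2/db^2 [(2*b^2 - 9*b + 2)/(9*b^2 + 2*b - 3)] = 2*(-765*b^3 + 648*b^2 - 621*b + 26)/(729*b^6 + 486*b^5 - 621*b^4 - 316*b^3 + 207*b^2 + 54*b - 27)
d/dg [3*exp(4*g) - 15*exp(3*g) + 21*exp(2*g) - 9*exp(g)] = (12*exp(3*g) - 45*exp(2*g) + 42*exp(g) - 9)*exp(g)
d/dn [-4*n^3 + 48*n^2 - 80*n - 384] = -12*n^2 + 96*n - 80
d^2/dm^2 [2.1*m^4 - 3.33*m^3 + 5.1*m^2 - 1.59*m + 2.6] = 25.2*m^2 - 19.98*m + 10.2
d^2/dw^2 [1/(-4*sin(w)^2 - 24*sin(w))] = (2*sin(w) + 9 + 15/sin(w) - 18/sin(w)^2 - 36/sin(w)^3)/(2*(sin(w) + 6)^3)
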